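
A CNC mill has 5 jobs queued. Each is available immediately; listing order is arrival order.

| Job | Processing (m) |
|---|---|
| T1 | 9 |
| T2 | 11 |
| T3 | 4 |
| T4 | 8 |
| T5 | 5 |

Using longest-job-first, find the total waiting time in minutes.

LPT (decreasing processing time): T2 T1 T4 T5 T3.
T2: waits 0, runs 0→11
T1: waits 11, runs 11→20
T4: waits 20, runs 20→28
T5: waits 28, runs 28→33
T3: waits 33, runs 33→37
Sum = 0+11+20+28+33 = 92.

92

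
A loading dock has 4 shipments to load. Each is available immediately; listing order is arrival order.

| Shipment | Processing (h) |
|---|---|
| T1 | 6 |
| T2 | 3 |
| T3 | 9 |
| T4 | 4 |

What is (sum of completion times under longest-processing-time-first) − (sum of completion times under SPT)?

LPT (decreasing processing time): T3 T1 T4 T2.
T3: 0→9
T1: 9→15
T4: 15→19
T2: 19→22
Sum = 9+15+19+22 = 65.
SPT (increasing processing time): T2 T4 T1 T3.
T2: 0→3
T4: 3→7
T1: 7→13
T3: 13→22
Sum = 3+7+13+22 = 45.
Difference = 65 − 45 = 20.

20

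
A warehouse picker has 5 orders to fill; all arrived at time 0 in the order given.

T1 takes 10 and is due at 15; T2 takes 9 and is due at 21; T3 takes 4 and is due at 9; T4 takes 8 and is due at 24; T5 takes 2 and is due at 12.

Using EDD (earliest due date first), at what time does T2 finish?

EDD (increasing due date): T3 T5 T1 T2 T4.
T3: 0→4
T5: 4→6
T1: 6→16
T2: 16→25

25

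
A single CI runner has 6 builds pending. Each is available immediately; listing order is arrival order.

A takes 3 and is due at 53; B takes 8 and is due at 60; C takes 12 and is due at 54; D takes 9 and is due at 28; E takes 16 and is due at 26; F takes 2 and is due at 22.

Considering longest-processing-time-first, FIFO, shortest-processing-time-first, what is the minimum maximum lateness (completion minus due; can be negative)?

LPT (decreasing processing time): E C D B A F.
E: 0→16, due 26, lateness -10
C: 16→28, due 54, lateness -26
D: 28→37, due 28, lateness 9
B: 37→45, due 60, lateness -15
A: 45→48, due 53, lateness -5
F: 48→50, due 22, lateness 28
Maximum = 28.
FIFO (arrival order): A B C D E F.
A: 0→3, due 53, lateness -50
B: 3→11, due 60, lateness -49
C: 11→23, due 54, lateness -31
D: 23→32, due 28, lateness 4
E: 32→48, due 26, lateness 22
F: 48→50, due 22, lateness 28
Maximum = 28.
SPT (increasing processing time): F A B D C E.
F: 0→2, due 22, lateness -20
A: 2→5, due 53, lateness -48
B: 5→13, due 60, lateness -47
D: 13→22, due 28, lateness -6
C: 22→34, due 54, lateness -20
E: 34→50, due 26, lateness 24
Maximum = 24.
LPT 28, FIFO 28, SPT 24 → minimum 24.

24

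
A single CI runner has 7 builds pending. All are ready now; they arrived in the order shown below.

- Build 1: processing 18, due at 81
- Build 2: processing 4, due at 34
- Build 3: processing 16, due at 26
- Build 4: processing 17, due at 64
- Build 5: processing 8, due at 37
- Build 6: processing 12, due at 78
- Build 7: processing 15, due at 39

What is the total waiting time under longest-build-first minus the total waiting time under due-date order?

95

LPT (decreasing processing time): Build 1 Build 4 Build 3 Build 7 Build 6 Build 5 Build 2.
Build 1: waits 0, runs 0→18
Build 4: waits 18, runs 18→35
Build 3: waits 35, runs 35→51
Build 7: waits 51, runs 51→66
Build 6: waits 66, runs 66→78
Build 5: waits 78, runs 78→86
Build 2: waits 86, runs 86→90
Sum = 0+18+35+51+66+78+86 = 334.
EDD (increasing due date): Build 3 Build 2 Build 5 Build 7 Build 4 Build 6 Build 1.
Build 3: waits 0, runs 0→16
Build 2: waits 16, runs 16→20
Build 5: waits 20, runs 20→28
Build 7: waits 28, runs 28→43
Build 4: waits 43, runs 43→60
Build 6: waits 60, runs 60→72
Build 1: waits 72, runs 72→90
Sum = 0+16+20+28+43+60+72 = 239.
Difference = 334 − 239 = 95.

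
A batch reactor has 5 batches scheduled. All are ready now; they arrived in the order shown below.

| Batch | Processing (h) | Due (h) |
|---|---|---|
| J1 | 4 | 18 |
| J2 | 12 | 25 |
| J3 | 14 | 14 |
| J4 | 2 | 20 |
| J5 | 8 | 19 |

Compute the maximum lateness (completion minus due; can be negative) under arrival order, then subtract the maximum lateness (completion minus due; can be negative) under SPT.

-5

FIFO (arrival order): J1 J2 J3 J4 J5.
J1: 0→4, due 18, lateness -14
J2: 4→16, due 25, lateness -9
J3: 16→30, due 14, lateness 16
J4: 30→32, due 20, lateness 12
J5: 32→40, due 19, lateness 21
Maximum = 21.
SPT (increasing processing time): J4 J1 J5 J2 J3.
J4: 0→2, due 20, lateness -18
J1: 2→6, due 18, lateness -12
J5: 6→14, due 19, lateness -5
J2: 14→26, due 25, lateness 1
J3: 26→40, due 14, lateness 26
Maximum = 26.
Difference = 21 − 26 = -5.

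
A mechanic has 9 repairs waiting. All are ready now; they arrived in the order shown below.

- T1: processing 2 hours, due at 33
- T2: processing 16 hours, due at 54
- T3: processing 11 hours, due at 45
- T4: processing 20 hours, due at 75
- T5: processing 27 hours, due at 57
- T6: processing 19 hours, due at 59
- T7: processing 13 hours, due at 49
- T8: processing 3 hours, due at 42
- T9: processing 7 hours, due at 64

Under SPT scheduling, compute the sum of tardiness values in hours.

SPT (increasing processing time): T1 T8 T9 T3 T7 T2 T6 T4 T5.
T1: 0→2, due 33, tardiness 0
T8: 2→5, due 42, tardiness 0
T9: 5→12, due 64, tardiness 0
T3: 12→23, due 45, tardiness 0
T7: 23→36, due 49, tardiness 0
T2: 36→52, due 54, tardiness 0
T6: 52→71, due 59, tardiness 12
T4: 71→91, due 75, tardiness 16
T5: 91→118, due 57, tardiness 61
Sum = 0+0+0+0+0+0+12+16+61 = 89.

89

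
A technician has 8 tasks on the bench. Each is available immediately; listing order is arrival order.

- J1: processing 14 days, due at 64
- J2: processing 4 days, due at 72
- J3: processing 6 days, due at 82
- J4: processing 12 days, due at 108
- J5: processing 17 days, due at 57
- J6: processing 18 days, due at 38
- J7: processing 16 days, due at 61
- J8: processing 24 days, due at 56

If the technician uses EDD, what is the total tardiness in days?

EDD (increasing due date): J6 J8 J5 J7 J1 J2 J3 J4.
J6: 0→18, due 38, tardiness 0
J8: 18→42, due 56, tardiness 0
J5: 42→59, due 57, tardiness 2
J7: 59→75, due 61, tardiness 14
J1: 75→89, due 64, tardiness 25
J2: 89→93, due 72, tardiness 21
J3: 93→99, due 82, tardiness 17
J4: 99→111, due 108, tardiness 3
Sum = 0+0+2+14+25+21+17+3 = 82.

82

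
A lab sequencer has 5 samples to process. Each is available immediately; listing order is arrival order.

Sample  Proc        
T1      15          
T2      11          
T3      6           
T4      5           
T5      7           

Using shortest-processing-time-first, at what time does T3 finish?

SPT (increasing processing time): T4 T3 T5 T2 T1.
T4: 0→5
T3: 5→11

11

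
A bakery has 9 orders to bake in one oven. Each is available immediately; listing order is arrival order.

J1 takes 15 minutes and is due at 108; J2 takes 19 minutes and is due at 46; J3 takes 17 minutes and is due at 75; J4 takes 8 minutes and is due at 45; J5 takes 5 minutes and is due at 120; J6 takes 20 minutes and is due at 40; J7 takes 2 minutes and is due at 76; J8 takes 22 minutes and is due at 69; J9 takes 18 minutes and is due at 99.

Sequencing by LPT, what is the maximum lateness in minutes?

LPT (decreasing processing time): J8 J6 J2 J9 J3 J1 J4 J5 J7.
J8: 0→22, due 69, lateness -47
J6: 22→42, due 40, lateness 2
J2: 42→61, due 46, lateness 15
J9: 61→79, due 99, lateness -20
J3: 79→96, due 75, lateness 21
J1: 96→111, due 108, lateness 3
J4: 111→119, due 45, lateness 74
J5: 119→124, due 120, lateness 4
J7: 124→126, due 76, lateness 50
Maximum = 74.

74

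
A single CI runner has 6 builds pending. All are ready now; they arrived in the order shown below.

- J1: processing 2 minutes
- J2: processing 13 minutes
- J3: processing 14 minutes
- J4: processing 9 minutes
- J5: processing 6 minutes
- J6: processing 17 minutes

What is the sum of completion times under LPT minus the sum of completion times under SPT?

LPT (decreasing processing time): J6 J3 J2 J4 J5 J1.
J6: 0→17
J3: 17→31
J2: 31→44
J4: 44→53
J5: 53→59
J1: 59→61
Sum = 17+31+44+53+59+61 = 265.
SPT (increasing processing time): J1 J5 J4 J2 J3 J6.
J1: 0→2
J5: 2→8
J4: 8→17
J2: 17→30
J3: 30→44
J6: 44→61
Sum = 2+8+17+30+44+61 = 162.
Difference = 265 − 162 = 103.

103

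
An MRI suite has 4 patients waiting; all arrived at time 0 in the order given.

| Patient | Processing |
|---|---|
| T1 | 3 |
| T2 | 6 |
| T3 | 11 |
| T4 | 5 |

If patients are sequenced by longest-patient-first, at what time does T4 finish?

22

LPT (decreasing processing time): T3 T2 T4 T1.
T3: 0→11
T2: 11→17
T4: 17→22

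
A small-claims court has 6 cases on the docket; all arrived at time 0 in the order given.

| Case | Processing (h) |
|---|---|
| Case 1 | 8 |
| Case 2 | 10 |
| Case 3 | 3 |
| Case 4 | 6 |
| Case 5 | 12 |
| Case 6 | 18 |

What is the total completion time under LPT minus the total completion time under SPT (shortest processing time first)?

LPT (decreasing processing time): Case 6 Case 5 Case 2 Case 1 Case 4 Case 3.
Case 6: 0→18
Case 5: 18→30
Case 2: 30→40
Case 1: 40→48
Case 4: 48→54
Case 3: 54→57
Sum = 18+30+40+48+54+57 = 247.
SPT (increasing processing time): Case 3 Case 4 Case 1 Case 2 Case 5 Case 6.
Case 3: 0→3
Case 4: 3→9
Case 1: 9→17
Case 2: 17→27
Case 5: 27→39
Case 6: 39→57
Sum = 3+9+17+27+39+57 = 152.
Difference = 247 − 152 = 95.

95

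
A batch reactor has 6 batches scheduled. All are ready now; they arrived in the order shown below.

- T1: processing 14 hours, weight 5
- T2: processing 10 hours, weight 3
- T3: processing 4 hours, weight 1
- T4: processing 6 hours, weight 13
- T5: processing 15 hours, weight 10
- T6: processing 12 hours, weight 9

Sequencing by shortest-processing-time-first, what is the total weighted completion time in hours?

SPT (increasing processing time): T3 T4 T2 T6 T1 T5.
T3: finishes 4, weight 1, w·C = 4
T4: finishes 10, weight 13, w·C = 130
T2: finishes 20, weight 3, w·C = 60
T6: finishes 32, weight 9, w·C = 288
T1: finishes 46, weight 5, w·C = 230
T5: finishes 61, weight 10, w·C = 610
Sum = 4+130+60+288+230+610 = 1322.

1322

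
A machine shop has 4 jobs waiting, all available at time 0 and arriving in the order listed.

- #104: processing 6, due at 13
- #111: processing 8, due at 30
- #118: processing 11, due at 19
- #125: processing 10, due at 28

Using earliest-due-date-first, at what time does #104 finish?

6

EDD (increasing due date): #104 #118 #125 #111.
#104: 0→6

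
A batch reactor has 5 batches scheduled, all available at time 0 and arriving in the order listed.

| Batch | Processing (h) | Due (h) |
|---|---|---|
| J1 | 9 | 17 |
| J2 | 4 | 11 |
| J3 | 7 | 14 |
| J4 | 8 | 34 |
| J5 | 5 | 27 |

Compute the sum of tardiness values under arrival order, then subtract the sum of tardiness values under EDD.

11

FIFO (arrival order): J1 J2 J3 J4 J5.
J1: 0→9, due 17, tardiness 0
J2: 9→13, due 11, tardiness 2
J3: 13→20, due 14, tardiness 6
J4: 20→28, due 34, tardiness 0
J5: 28→33, due 27, tardiness 6
Sum = 0+2+6+0+6 = 14.
EDD (increasing due date): J2 J3 J1 J5 J4.
J2: 0→4, due 11, tardiness 0
J3: 4→11, due 14, tardiness 0
J1: 11→20, due 17, tardiness 3
J5: 20→25, due 27, tardiness 0
J4: 25→33, due 34, tardiness 0
Sum = 0+0+3+0+0 = 3.
Difference = 14 − 3 = 11.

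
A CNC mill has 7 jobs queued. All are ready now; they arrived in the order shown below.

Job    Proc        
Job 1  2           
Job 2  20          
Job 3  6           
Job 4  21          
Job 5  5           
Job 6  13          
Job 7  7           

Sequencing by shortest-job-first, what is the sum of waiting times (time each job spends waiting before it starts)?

128

SPT (increasing processing time): Job 1 Job 5 Job 3 Job 7 Job 6 Job 2 Job 4.
Job 1: waits 0, runs 0→2
Job 5: waits 2, runs 2→7
Job 3: waits 7, runs 7→13
Job 7: waits 13, runs 13→20
Job 6: waits 20, runs 20→33
Job 2: waits 33, runs 33→53
Job 4: waits 53, runs 53→74
Sum = 0+2+7+13+20+33+53 = 128.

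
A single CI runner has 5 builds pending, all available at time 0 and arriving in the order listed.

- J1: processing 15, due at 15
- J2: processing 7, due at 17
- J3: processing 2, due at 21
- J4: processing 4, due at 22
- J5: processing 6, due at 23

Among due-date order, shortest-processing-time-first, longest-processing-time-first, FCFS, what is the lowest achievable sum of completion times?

73

EDD (increasing due date): J1 J2 J3 J4 J5.
J1: 0→15
J2: 15→22
J3: 22→24
J4: 24→28
J5: 28→34
Sum = 15+22+24+28+34 = 123.
SPT (increasing processing time): J3 J4 J5 J2 J1.
J3: 0→2
J4: 2→6
J5: 6→12
J2: 12→19
J1: 19→34
Sum = 2+6+12+19+34 = 73.
LPT (decreasing processing time): J1 J2 J5 J4 J3.
J1: 0→15
J2: 15→22
J5: 22→28
J4: 28→32
J3: 32→34
Sum = 15+22+28+32+34 = 131.
FIFO (arrival order): J1 J2 J3 J4 J5.
J1: 0→15
J2: 15→22
J3: 22→24
J4: 24→28
J5: 28→34
Sum = 15+22+24+28+34 = 123.
EDD 123, SPT 73, LPT 131, FIFO 123 → minimum 73.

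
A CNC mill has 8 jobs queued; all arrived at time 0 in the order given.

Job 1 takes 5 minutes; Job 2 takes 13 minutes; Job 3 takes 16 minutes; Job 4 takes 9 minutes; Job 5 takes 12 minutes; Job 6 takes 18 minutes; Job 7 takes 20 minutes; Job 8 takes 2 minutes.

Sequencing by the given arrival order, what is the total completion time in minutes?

416

FIFO (arrival order): Job 1 Job 2 Job 3 Job 4 Job 5 Job 6 Job 7 Job 8.
Job 1: 0→5
Job 2: 5→18
Job 3: 18→34
Job 4: 34→43
Job 5: 43→55
Job 6: 55→73
Job 7: 73→93
Job 8: 93→95
Sum = 5+18+34+43+55+73+93+95 = 416.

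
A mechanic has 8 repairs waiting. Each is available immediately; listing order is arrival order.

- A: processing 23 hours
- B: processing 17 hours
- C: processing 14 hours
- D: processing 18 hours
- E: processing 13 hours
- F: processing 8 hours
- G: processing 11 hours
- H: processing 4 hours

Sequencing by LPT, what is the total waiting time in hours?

LPT (decreasing processing time): A D B C E G F H.
A: waits 0, runs 0→23
D: waits 23, runs 23→41
B: waits 41, runs 41→58
C: waits 58, runs 58→72
E: waits 72, runs 72→85
G: waits 85, runs 85→96
F: waits 96, runs 96→104
H: waits 104, runs 104→108
Sum = 0+23+41+58+72+85+96+104 = 479.

479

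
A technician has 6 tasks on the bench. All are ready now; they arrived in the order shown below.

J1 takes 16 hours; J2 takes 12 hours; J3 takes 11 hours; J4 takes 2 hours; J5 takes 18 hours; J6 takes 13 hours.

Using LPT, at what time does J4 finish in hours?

72

LPT (decreasing processing time): J5 J1 J6 J2 J3 J4.
J5: 0→18
J1: 18→34
J6: 34→47
J2: 47→59
J3: 59→70
J4: 70→72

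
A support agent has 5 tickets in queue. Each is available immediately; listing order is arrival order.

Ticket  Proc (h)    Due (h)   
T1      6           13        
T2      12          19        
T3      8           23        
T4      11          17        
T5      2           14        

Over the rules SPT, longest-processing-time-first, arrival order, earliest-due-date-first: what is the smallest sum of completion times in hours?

92

SPT (increasing processing time): T5 T1 T3 T4 T2.
T5: 0→2
T1: 2→8
T3: 8→16
T4: 16→27
T2: 27→39
Sum = 2+8+16+27+39 = 92.
LPT (decreasing processing time): T2 T4 T3 T1 T5.
T2: 0→12
T4: 12→23
T3: 23→31
T1: 31→37
T5: 37→39
Sum = 12+23+31+37+39 = 142.
FIFO (arrival order): T1 T2 T3 T4 T5.
T1: 0→6
T2: 6→18
T3: 18→26
T4: 26→37
T5: 37→39
Sum = 6+18+26+37+39 = 126.
EDD (increasing due date): T1 T5 T4 T2 T3.
T1: 0→6
T5: 6→8
T4: 8→19
T2: 19→31
T3: 31→39
Sum = 6+8+19+31+39 = 103.
SPT 92, LPT 142, FIFO 126, EDD 103 → minimum 92.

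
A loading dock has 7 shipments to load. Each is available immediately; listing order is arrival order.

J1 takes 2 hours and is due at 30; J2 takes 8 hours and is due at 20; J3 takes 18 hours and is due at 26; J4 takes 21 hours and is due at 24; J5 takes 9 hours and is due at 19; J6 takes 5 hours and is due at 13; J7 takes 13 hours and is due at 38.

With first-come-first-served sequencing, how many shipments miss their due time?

5

FIFO (arrival order): J1 J2 J3 J4 J5 J6 J7.
J1: 0→2, due 30, tardiness 0
J2: 2→10, due 20, tardiness 0
J3: 10→28, due 26, tardiness 2
J4: 28→49, due 24, tardiness 25
J5: 49→58, due 19, tardiness 39
J6: 58→63, due 13, tardiness 50
J7: 63→76, due 38, tardiness 38
Late shipments: 5.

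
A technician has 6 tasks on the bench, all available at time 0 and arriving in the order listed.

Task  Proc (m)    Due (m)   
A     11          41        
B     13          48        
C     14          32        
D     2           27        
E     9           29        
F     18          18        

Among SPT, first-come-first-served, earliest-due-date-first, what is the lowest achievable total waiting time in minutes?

SPT (increasing processing time): D E A B C F.
D: waits 0, runs 0→2
E: waits 2, runs 2→11
A: waits 11, runs 11→22
B: waits 22, runs 22→35
C: waits 35, runs 35→49
F: waits 49, runs 49→67
Sum = 0+2+11+22+35+49 = 119.
FIFO (arrival order): A B C D E F.
A: waits 0, runs 0→11
B: waits 11, runs 11→24
C: waits 24, runs 24→38
D: waits 38, runs 38→40
E: waits 40, runs 40→49
F: waits 49, runs 49→67
Sum = 0+11+24+38+40+49 = 162.
EDD (increasing due date): F D E C A B.
F: waits 0, runs 0→18
D: waits 18, runs 18→20
E: waits 20, runs 20→29
C: waits 29, runs 29→43
A: waits 43, runs 43→54
B: waits 54, runs 54→67
Sum = 0+18+20+29+43+54 = 164.
SPT 119, FIFO 162, EDD 164 → minimum 119.

119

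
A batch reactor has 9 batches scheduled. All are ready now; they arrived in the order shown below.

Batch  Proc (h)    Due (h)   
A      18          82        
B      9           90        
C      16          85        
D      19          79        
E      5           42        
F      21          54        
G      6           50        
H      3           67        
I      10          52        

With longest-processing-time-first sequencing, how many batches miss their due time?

5

LPT (decreasing processing time): F D A C I B G E H.
F: 0→21, due 54, tardiness 0
D: 21→40, due 79, tardiness 0
A: 40→58, due 82, tardiness 0
C: 58→74, due 85, tardiness 0
I: 74→84, due 52, tardiness 32
B: 84→93, due 90, tardiness 3
G: 93→99, due 50, tardiness 49
E: 99→104, due 42, tardiness 62
H: 104→107, due 67, tardiness 40
Late batches: 5.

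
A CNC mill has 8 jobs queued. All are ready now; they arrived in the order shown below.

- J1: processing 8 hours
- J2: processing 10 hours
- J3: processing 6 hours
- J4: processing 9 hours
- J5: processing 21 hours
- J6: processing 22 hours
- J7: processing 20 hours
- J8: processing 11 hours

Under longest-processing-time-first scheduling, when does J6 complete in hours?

LPT (decreasing processing time): J6 J5 J7 J8 J2 J4 J1 J3.
J6: 0→22

22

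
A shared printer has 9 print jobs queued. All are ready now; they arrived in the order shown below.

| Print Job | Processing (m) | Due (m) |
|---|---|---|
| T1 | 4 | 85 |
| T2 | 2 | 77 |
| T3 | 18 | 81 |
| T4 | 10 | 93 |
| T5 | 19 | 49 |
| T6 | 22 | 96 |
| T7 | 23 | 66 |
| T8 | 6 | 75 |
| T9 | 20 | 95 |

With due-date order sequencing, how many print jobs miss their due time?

2

EDD (increasing due date): T5 T7 T8 T2 T3 T1 T4 T9 T6.
T5: 0→19, due 49, tardiness 0
T7: 19→42, due 66, tardiness 0
T8: 42→48, due 75, tardiness 0
T2: 48→50, due 77, tardiness 0
T3: 50→68, due 81, tardiness 0
T1: 68→72, due 85, tardiness 0
T4: 72→82, due 93, tardiness 0
T9: 82→102, due 95, tardiness 7
T6: 102→124, due 96, tardiness 28
Late print jobs: 2.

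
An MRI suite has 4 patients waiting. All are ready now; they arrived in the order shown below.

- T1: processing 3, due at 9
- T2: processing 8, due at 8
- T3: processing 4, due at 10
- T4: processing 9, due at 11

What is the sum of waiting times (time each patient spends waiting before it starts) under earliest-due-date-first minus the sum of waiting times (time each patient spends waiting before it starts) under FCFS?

EDD (increasing due date): T2 T1 T3 T4.
T2: waits 0, runs 0→8
T1: waits 8, runs 8→11
T3: waits 11, runs 11→15
T4: waits 15, runs 15→24
Sum = 0+8+11+15 = 34.
FIFO (arrival order): T1 T2 T3 T4.
T1: waits 0, runs 0→3
T2: waits 3, runs 3→11
T3: waits 11, runs 11→15
T4: waits 15, runs 15→24
Sum = 0+3+11+15 = 29.
Difference = 34 − 29 = 5.

5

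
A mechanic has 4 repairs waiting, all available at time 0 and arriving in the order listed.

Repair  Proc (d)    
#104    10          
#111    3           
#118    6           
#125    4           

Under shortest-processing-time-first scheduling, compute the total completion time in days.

46

SPT (increasing processing time): #111 #125 #118 #104.
#111: 0→3
#125: 3→7
#118: 7→13
#104: 13→23
Sum = 3+7+13+23 = 46.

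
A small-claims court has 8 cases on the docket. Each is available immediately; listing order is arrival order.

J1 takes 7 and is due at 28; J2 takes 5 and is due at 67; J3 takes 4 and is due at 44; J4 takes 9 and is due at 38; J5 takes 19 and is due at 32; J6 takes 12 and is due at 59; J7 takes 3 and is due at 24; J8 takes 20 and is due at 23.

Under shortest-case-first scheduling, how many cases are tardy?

SPT (increasing processing time): J7 J3 J2 J1 J4 J6 J5 J8.
J7: 0→3, due 24, tardiness 0
J3: 3→7, due 44, tardiness 0
J2: 7→12, due 67, tardiness 0
J1: 12→19, due 28, tardiness 0
J4: 19→28, due 38, tardiness 0
J6: 28→40, due 59, tardiness 0
J5: 40→59, due 32, tardiness 27
J8: 59→79, due 23, tardiness 56
Late cases: 2.

2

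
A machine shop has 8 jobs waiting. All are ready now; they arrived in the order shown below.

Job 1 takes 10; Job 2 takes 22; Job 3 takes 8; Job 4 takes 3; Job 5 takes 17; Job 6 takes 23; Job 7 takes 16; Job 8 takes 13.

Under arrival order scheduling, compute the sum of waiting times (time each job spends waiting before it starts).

367

FIFO (arrival order): Job 1 Job 2 Job 3 Job 4 Job 5 Job 6 Job 7 Job 8.
Job 1: waits 0, runs 0→10
Job 2: waits 10, runs 10→32
Job 3: waits 32, runs 32→40
Job 4: waits 40, runs 40→43
Job 5: waits 43, runs 43→60
Job 6: waits 60, runs 60→83
Job 7: waits 83, runs 83→99
Job 8: waits 99, runs 99→112
Sum = 0+10+32+40+43+60+83+99 = 367.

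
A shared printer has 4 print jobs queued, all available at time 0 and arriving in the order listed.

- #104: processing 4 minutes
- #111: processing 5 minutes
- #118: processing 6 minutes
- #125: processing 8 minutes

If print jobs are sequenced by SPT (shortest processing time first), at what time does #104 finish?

SPT (increasing processing time): #104 #111 #118 #125.
#104: 0→4

4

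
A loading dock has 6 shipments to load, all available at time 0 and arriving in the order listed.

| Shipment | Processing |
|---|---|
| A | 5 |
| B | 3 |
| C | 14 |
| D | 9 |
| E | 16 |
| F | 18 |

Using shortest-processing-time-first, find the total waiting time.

106

SPT (increasing processing time): B A D C E F.
B: waits 0, runs 0→3
A: waits 3, runs 3→8
D: waits 8, runs 8→17
C: waits 17, runs 17→31
E: waits 31, runs 31→47
F: waits 47, runs 47→65
Sum = 0+3+8+17+31+47 = 106.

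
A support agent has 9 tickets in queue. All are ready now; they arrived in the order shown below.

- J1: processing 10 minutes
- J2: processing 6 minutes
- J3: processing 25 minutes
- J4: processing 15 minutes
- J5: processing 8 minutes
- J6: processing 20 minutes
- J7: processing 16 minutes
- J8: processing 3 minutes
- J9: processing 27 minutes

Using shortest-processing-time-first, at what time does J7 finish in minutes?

58

SPT (increasing processing time): J8 J2 J5 J1 J4 J7 J6 J3 J9.
J8: 0→3
J2: 3→9
J5: 9→17
J1: 17→27
J4: 27→42
J7: 42→58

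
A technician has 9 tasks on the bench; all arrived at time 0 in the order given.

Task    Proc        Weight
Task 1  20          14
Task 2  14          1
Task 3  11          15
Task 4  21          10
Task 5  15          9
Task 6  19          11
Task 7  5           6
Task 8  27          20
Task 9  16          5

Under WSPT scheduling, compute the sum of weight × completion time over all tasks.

5770

WSPT (decreasing weight/processing-time ratio): Task 3 Task 7 Task 8 Task 1 Task 5 Task 6 Task 4 Task 9 Task 2.
Task 3: finishes 11, weight 15, w·C = 165
Task 7: finishes 16, weight 6, w·C = 96
Task 8: finishes 43, weight 20, w·C = 860
Task 1: finishes 63, weight 14, w·C = 882
Task 5: finishes 78, weight 9, w·C = 702
Task 6: finishes 97, weight 11, w·C = 1067
Task 4: finishes 118, weight 10, w·C = 1180
Task 9: finishes 134, weight 5, w·C = 670
Task 2: finishes 148, weight 1, w·C = 148
Sum = 165+96+860+882+702+1067+1180+670+148 = 5770.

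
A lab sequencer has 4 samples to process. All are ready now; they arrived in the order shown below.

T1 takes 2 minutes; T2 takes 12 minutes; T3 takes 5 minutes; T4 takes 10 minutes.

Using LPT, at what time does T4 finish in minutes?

22

LPT (decreasing processing time): T2 T4 T3 T1.
T2: 0→12
T4: 12→22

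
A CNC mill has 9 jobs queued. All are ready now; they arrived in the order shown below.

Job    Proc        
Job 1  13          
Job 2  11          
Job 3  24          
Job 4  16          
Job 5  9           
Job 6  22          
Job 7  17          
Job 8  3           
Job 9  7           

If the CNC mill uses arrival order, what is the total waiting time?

FIFO (arrival order): Job 1 Job 2 Job 3 Job 4 Job 5 Job 6 Job 7 Job 8 Job 9.
Job 1: waits 0, runs 0→13
Job 2: waits 13, runs 13→24
Job 3: waits 24, runs 24→48
Job 4: waits 48, runs 48→64
Job 5: waits 64, runs 64→73
Job 6: waits 73, runs 73→95
Job 7: waits 95, runs 95→112
Job 8: waits 112, runs 112→115
Job 9: waits 115, runs 115→122
Sum = 0+13+24+48+64+73+95+112+115 = 544.

544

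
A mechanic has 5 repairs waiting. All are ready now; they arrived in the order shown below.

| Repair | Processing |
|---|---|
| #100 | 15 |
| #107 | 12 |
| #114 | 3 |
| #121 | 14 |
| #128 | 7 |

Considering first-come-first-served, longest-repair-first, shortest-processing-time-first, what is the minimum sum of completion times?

FIFO (arrival order): #100 #107 #114 #121 #128.
#100: 0→15
#107: 15→27
#114: 27→30
#121: 30→44
#128: 44→51
Sum = 15+27+30+44+51 = 167.
LPT (decreasing processing time): #100 #121 #107 #128 #114.
#100: 0→15
#121: 15→29
#107: 29→41
#128: 41→48
#114: 48→51
Sum = 15+29+41+48+51 = 184.
SPT (increasing processing time): #114 #128 #107 #121 #100.
#114: 0→3
#128: 3→10
#107: 10→22
#121: 22→36
#100: 36→51
Sum = 3+10+22+36+51 = 122.
FIFO 167, LPT 184, SPT 122 → minimum 122.

122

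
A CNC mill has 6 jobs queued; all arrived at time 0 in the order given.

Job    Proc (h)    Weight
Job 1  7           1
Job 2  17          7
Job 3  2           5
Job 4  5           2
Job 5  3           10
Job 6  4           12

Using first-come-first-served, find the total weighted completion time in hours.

1163

FIFO (arrival order): Job 1 Job 2 Job 3 Job 4 Job 5 Job 6.
Job 1: finishes 7, weight 1, w·C = 7
Job 2: finishes 24, weight 7, w·C = 168
Job 3: finishes 26, weight 5, w·C = 130
Job 4: finishes 31, weight 2, w·C = 62
Job 5: finishes 34, weight 10, w·C = 340
Job 6: finishes 38, weight 12, w·C = 456
Sum = 7+168+130+62+340+456 = 1163.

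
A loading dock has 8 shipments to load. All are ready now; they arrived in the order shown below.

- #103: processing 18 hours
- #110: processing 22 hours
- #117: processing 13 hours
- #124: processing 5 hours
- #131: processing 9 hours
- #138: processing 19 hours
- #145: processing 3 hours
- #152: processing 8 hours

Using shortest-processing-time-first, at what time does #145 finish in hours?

SPT (increasing processing time): #145 #124 #152 #131 #117 #103 #138 #110.
#145: 0→3

3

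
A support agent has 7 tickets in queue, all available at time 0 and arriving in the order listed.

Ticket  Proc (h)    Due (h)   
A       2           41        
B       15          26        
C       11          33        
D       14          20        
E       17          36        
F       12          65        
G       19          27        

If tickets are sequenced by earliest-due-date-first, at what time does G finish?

48

EDD (increasing due date): D B G C E A F.
D: 0→14
B: 14→29
G: 29→48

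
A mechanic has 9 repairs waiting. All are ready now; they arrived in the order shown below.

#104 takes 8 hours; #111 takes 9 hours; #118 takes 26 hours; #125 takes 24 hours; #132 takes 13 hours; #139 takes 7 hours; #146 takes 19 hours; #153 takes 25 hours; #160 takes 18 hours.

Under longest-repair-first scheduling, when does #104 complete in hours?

LPT (decreasing processing time): #118 #153 #125 #146 #160 #132 #111 #104 #139.
#118: 0→26
#153: 26→51
#125: 51→75
#146: 75→94
#160: 94→112
#132: 112→125
#111: 125→134
#104: 134→142

142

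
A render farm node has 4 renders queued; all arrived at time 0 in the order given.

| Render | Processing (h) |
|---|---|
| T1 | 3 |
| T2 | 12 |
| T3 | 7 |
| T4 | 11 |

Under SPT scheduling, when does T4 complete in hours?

SPT (increasing processing time): T1 T3 T4 T2.
T1: 0→3
T3: 3→10
T4: 10→21

21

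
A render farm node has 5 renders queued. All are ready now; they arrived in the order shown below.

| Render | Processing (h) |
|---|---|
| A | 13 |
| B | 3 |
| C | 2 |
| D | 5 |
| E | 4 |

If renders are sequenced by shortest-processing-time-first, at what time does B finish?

5

SPT (increasing processing time): C B E D A.
C: 0→2
B: 2→5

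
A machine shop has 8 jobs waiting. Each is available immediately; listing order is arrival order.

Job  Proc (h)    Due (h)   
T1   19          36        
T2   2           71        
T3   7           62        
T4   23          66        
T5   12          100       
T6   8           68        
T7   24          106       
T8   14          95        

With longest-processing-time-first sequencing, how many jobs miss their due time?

LPT (decreasing processing time): T7 T4 T1 T8 T5 T6 T3 T2.
T7: 0→24, due 106, tardiness 0
T4: 24→47, due 66, tardiness 0
T1: 47→66, due 36, tardiness 30
T8: 66→80, due 95, tardiness 0
T5: 80→92, due 100, tardiness 0
T6: 92→100, due 68, tardiness 32
T3: 100→107, due 62, tardiness 45
T2: 107→109, due 71, tardiness 38
Late jobs: 4.

4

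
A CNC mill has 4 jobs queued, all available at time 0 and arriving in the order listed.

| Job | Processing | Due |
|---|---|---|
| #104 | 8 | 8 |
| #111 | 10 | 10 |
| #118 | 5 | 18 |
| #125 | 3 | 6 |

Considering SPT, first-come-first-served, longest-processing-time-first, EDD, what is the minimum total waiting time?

27

SPT (increasing processing time): #125 #118 #104 #111.
#125: waits 0, runs 0→3
#118: waits 3, runs 3→8
#104: waits 8, runs 8→16
#111: waits 16, runs 16→26
Sum = 0+3+8+16 = 27.
FIFO (arrival order): #104 #111 #118 #125.
#104: waits 0, runs 0→8
#111: waits 8, runs 8→18
#118: waits 18, runs 18→23
#125: waits 23, runs 23→26
Sum = 0+8+18+23 = 49.
LPT (decreasing processing time): #111 #104 #118 #125.
#111: waits 0, runs 0→10
#104: waits 10, runs 10→18
#118: waits 18, runs 18→23
#125: waits 23, runs 23→26
Sum = 0+10+18+23 = 51.
EDD (increasing due date): #125 #104 #111 #118.
#125: waits 0, runs 0→3
#104: waits 3, runs 3→11
#111: waits 11, runs 11→21
#118: waits 21, runs 21→26
Sum = 0+3+11+21 = 35.
SPT 27, FIFO 49, LPT 51, EDD 35 → minimum 27.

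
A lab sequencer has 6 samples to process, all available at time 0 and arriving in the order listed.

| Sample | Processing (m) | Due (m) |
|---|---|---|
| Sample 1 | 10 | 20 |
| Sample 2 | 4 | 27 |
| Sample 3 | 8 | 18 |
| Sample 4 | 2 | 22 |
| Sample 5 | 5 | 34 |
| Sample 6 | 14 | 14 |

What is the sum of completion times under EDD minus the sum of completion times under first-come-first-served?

EDD (increasing due date): Sample 6 Sample 3 Sample 1 Sample 4 Sample 2 Sample 5.
Sample 6: 0→14
Sample 3: 14→22
Sample 1: 22→32
Sample 4: 32→34
Sample 2: 34→38
Sample 5: 38→43
Sum = 14+22+32+34+38+43 = 183.
FIFO (arrival order): Sample 1 Sample 2 Sample 3 Sample 4 Sample 5 Sample 6.
Sample 1: 0→10
Sample 2: 10→14
Sample 3: 14→22
Sample 4: 22→24
Sample 5: 24→29
Sample 6: 29→43
Sum = 10+14+22+24+29+43 = 142.
Difference = 183 − 142 = 41.

41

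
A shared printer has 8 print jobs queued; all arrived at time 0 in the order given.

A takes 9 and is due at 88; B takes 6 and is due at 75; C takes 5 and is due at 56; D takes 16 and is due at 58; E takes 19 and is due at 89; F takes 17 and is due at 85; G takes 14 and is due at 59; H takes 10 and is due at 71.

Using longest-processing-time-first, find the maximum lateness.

40

LPT (decreasing processing time): E F D G H A B C.
E: 0→19, due 89, lateness -70
F: 19→36, due 85, lateness -49
D: 36→52, due 58, lateness -6
G: 52→66, due 59, lateness 7
H: 66→76, due 71, lateness 5
A: 76→85, due 88, lateness -3
B: 85→91, due 75, lateness 16
C: 91→96, due 56, lateness 40
Maximum = 40.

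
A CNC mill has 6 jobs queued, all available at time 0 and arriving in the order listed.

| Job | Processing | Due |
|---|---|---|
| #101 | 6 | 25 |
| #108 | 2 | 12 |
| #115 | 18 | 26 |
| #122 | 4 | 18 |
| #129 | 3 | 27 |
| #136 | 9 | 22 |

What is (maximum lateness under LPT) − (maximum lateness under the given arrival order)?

LPT (decreasing processing time): #115 #136 #101 #122 #129 #108.
#115: 0→18, due 26, lateness -8
#136: 18→27, due 22, lateness 5
#101: 27→33, due 25, lateness 8
#122: 33→37, due 18, lateness 19
#129: 37→40, due 27, lateness 13
#108: 40→42, due 12, lateness 30
Maximum = 30.
FIFO (arrival order): #101 #108 #115 #122 #129 #136.
#101: 0→6, due 25, lateness -19
#108: 6→8, due 12, lateness -4
#115: 8→26, due 26, lateness 0
#122: 26→30, due 18, lateness 12
#129: 30→33, due 27, lateness 6
#136: 33→42, due 22, lateness 20
Maximum = 20.
Difference = 30 − 20 = 10.

10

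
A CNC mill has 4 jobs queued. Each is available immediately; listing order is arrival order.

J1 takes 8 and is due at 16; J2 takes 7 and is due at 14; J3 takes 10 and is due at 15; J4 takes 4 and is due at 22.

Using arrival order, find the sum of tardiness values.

18

FIFO (arrival order): J1 J2 J3 J4.
J1: 0→8, due 16, tardiness 0
J2: 8→15, due 14, tardiness 1
J3: 15→25, due 15, tardiness 10
J4: 25→29, due 22, tardiness 7
Sum = 0+1+10+7 = 18.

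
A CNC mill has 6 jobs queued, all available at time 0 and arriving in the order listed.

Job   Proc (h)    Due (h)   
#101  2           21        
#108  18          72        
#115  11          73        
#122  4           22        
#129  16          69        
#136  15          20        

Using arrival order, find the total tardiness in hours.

FIFO (arrival order): #101 #108 #115 #122 #129 #136.
#101: 0→2, due 21, tardiness 0
#108: 2→20, due 72, tardiness 0
#115: 20→31, due 73, tardiness 0
#122: 31→35, due 22, tardiness 13
#129: 35→51, due 69, tardiness 0
#136: 51→66, due 20, tardiness 46
Sum = 0+0+0+13+0+46 = 59.

59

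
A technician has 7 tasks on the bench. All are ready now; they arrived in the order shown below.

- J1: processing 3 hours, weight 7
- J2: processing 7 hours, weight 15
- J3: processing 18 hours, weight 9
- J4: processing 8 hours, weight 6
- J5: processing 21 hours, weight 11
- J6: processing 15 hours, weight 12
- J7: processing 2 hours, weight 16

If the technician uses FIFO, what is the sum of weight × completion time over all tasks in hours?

3314

FIFO (arrival order): J1 J2 J3 J4 J5 J6 J7.
J1: finishes 3, weight 7, w·C = 21
J2: finishes 10, weight 15, w·C = 150
J3: finishes 28, weight 9, w·C = 252
J4: finishes 36, weight 6, w·C = 216
J5: finishes 57, weight 11, w·C = 627
J6: finishes 72, weight 12, w·C = 864
J7: finishes 74, weight 16, w·C = 1184
Sum = 21+150+252+216+627+864+1184 = 3314.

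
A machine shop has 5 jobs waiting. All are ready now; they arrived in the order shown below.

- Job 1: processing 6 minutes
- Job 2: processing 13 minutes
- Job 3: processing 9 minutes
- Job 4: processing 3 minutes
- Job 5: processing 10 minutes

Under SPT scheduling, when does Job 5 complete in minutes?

28

SPT (increasing processing time): Job 4 Job 1 Job 3 Job 5 Job 2.
Job 4: 0→3
Job 1: 3→9
Job 3: 9→18
Job 5: 18→28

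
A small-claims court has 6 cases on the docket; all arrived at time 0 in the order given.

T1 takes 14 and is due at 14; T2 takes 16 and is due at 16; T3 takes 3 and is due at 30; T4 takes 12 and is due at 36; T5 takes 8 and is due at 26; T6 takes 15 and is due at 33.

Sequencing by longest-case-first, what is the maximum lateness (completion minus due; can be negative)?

39

LPT (decreasing processing time): T2 T6 T1 T4 T5 T3.
T2: 0→16, due 16, lateness 0
T6: 16→31, due 33, lateness -2
T1: 31→45, due 14, lateness 31
T4: 45→57, due 36, lateness 21
T5: 57→65, due 26, lateness 39
T3: 65→68, due 30, lateness 38
Maximum = 39.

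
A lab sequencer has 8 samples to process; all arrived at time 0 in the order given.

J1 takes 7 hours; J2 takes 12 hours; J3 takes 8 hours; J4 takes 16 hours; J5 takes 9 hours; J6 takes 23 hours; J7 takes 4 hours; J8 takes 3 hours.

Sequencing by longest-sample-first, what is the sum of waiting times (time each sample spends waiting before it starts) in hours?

395

LPT (decreasing processing time): J6 J4 J2 J5 J3 J1 J7 J8.
J6: waits 0, runs 0→23
J4: waits 23, runs 23→39
J2: waits 39, runs 39→51
J5: waits 51, runs 51→60
J3: waits 60, runs 60→68
J1: waits 68, runs 68→75
J7: waits 75, runs 75→79
J8: waits 79, runs 79→82
Sum = 0+23+39+51+60+68+75+79 = 395.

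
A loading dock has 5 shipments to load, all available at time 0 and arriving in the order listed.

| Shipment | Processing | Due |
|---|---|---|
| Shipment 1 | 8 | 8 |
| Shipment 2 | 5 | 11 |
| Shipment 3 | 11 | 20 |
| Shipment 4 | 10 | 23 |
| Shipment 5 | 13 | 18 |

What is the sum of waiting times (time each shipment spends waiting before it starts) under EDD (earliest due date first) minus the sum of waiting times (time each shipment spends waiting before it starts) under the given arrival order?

5

EDD (increasing due date): Shipment 1 Shipment 2 Shipment 5 Shipment 3 Shipment 4.
Shipment 1: waits 0, runs 0→8
Shipment 2: waits 8, runs 8→13
Shipment 5: waits 13, runs 13→26
Shipment 3: waits 26, runs 26→37
Shipment 4: waits 37, runs 37→47
Sum = 0+8+13+26+37 = 84.
FIFO (arrival order): Shipment 1 Shipment 2 Shipment 3 Shipment 4 Shipment 5.
Shipment 1: waits 0, runs 0→8
Shipment 2: waits 8, runs 8→13
Shipment 3: waits 13, runs 13→24
Shipment 4: waits 24, runs 24→34
Shipment 5: waits 34, runs 34→47
Sum = 0+8+13+24+34 = 79.
Difference = 84 − 79 = 5.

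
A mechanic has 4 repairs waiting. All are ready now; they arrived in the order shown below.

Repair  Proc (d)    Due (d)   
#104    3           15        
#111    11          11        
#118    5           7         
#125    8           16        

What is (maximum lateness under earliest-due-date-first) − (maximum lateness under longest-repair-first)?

-6

EDD (increasing due date): #118 #111 #104 #125.
#118: 0→5, due 7, lateness -2
#111: 5→16, due 11, lateness 5
#104: 16→19, due 15, lateness 4
#125: 19→27, due 16, lateness 11
Maximum = 11.
LPT (decreasing processing time): #111 #125 #118 #104.
#111: 0→11, due 11, lateness 0
#125: 11→19, due 16, lateness 3
#118: 19→24, due 7, lateness 17
#104: 24→27, due 15, lateness 12
Maximum = 17.
Difference = 11 − 17 = -6.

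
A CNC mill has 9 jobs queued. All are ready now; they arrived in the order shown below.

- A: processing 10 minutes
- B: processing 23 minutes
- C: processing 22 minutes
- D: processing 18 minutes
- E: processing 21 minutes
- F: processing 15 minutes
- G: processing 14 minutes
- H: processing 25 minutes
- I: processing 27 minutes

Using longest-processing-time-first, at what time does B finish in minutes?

75

LPT (decreasing processing time): I H B C E D F G A.
I: 0→27
H: 27→52
B: 52→75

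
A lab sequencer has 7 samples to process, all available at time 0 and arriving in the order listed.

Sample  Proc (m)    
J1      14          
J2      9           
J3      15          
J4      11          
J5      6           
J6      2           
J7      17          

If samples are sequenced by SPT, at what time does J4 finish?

28

SPT (increasing processing time): J6 J5 J2 J4 J1 J3 J7.
J6: 0→2
J5: 2→8
J2: 8→17
J4: 17→28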